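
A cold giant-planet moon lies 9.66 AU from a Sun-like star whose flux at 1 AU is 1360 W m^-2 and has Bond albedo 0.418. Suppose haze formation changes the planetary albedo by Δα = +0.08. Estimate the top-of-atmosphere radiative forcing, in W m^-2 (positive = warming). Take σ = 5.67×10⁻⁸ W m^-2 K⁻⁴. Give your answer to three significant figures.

By the inverse-square law, S = 1360/9.66² = 14.57 W m^-2.
TOA radiative forcing: ΔF = −S·Δα/4 = −14.57·(+0.08)/4 = -0.2915 W m^-2.

-0.291 W m^-2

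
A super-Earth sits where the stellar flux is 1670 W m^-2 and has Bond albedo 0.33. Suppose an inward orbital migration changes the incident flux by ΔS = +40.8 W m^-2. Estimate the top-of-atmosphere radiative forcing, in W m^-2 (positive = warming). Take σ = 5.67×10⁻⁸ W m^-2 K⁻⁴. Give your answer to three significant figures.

6.83 W m^-2

Only a fraction (1−α) is absorbed and it's spread over 4πR², so ΔF = (1−α)ΔS/4 = 6.834 W m^-2.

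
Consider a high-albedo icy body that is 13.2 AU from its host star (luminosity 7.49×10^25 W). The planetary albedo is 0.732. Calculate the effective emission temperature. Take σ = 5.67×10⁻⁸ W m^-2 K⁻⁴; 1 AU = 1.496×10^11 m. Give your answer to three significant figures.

36.7 K

d = 13.2 × 1.496×10^11 m = 1.975×10^12 m.
S = L/(4πd²) = 1.528 W m^-2.
Averaging over the sphere, the absorbed flux is S(1−α)/4 = 0.1024 W m^-2.
Set σT⁴ = 0.1024 → T = (0.1024/σ)^(1/4) = 36.66 K.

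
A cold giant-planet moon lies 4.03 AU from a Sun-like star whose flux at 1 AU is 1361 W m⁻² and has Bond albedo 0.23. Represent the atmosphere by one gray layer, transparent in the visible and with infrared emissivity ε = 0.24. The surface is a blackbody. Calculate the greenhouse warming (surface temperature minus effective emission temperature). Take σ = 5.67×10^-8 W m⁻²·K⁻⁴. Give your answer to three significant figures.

4.22 K

By the inverse-square law, S = 1361/4.03² = 83.80 W m⁻².
Effective emission temperature (TOA balance): σT_e⁴ = S(1−α)/4 = 16.13 W m⁻² → T_e = 129.9 K.
For a single slab of emissivity ε, T_s⁴ = 2T_e⁴/(2−ε); thus T_s = 129.9·(1.136)^(1/4) = 134.1 K.
Greenhouse warming: T_s − T_e = 4.218 K.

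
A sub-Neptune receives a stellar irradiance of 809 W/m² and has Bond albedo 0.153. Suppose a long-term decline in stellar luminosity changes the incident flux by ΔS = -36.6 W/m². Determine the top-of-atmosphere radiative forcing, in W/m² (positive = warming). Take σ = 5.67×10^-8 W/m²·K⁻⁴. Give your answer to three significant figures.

-7.75 W/m²

TOA radiative forcing: ΔF = (1−α)ΔS/4 = 0.847·(-36.6)/4 = -7.750 W/m².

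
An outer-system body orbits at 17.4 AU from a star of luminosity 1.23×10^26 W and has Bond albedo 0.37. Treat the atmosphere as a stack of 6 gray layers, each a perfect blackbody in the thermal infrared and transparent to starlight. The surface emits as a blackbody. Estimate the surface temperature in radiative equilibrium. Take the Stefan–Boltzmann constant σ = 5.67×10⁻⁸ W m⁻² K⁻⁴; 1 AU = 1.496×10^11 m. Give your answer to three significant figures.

72.8 K

Orbital distance: d = 17.4 AU = 2.603×10^12 m.
Spreading L over a sphere of radius d: S = 1.23×10^26/(4π·2.60×10^12²) = 1.445 W m⁻².
OLR = S(1−α)/4 = 0.2275 W m⁻²; the top layer radiates at T_e = 44.76 K.
Layer-by-layer balance gives σT_s⁴ = (N+1)σT_e⁴, so T_s = 7^¼·44.76 = 72.80 K.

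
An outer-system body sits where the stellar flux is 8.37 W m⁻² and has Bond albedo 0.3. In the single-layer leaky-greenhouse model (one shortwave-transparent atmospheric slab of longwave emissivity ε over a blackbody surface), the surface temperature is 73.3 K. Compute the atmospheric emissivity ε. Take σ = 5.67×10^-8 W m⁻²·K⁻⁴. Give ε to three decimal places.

0.210

Effective temperature: T_e = [S(1−α)/(4σ)]^(1/4) = 71.29 K.
Inverting T_s⁴ = 2T_e⁴/(2−ε): (T_e/T_s)⁴ = 0.8949, so ε = 2(1 − 0.8949) = 0.2102.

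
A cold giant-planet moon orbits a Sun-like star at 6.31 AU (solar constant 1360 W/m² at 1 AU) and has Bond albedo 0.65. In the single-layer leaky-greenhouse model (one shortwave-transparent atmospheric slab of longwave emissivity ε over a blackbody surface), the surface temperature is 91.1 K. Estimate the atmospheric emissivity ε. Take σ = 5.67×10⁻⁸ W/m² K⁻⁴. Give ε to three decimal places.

Flux at the orbit: S = 1360/(6.31)² = 34.16 W/m².
TOA balance gives T_e = 85.21 K.
Inverting T_s⁴ = 2T_e⁴/(2−ε): (T_e/T_s)⁴ = 0.7653, so ε = 2(1 − 0.7653) = 0.4694.

0.469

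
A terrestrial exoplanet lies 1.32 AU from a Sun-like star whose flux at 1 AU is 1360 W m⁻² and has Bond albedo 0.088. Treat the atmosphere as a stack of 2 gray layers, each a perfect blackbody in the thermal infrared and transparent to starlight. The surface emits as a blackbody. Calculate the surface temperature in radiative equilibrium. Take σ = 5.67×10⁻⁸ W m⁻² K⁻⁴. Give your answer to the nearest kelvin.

312 K

Flux at the orbit: S = 1360/(1.32)² = 780.5 W m⁻².
Top-of-atmosphere balance: σT_e⁴ = S(1−α)/4 = 178.0 W m⁻² → T_e = 236.7 K.
For an N-layer opaque stack, T_s⁴ = (N+1)T_e⁴, hence T_s = (3)^(1/4)×236.7 K = 311.5 K.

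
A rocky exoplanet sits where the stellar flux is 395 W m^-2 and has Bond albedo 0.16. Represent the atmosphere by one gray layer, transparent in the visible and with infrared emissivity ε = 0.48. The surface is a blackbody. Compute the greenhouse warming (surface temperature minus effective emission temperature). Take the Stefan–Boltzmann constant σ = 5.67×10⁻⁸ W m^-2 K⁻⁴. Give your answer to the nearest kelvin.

14 kelvin

At the top of the atmosphere, σT_e⁴ = S(1−α)/4 = 82.95 W m^-2, giving T_e = 195.6 K.
The surface balance (absorbed SW + ε·downward IR = σT_s⁴) with T_a⁴ = T_s⁴/2 reduces to T_s = T_e·[2/(2−ε)]^¼ = 209.5 K.
Greenhouse warming: T_s − T_e = 13.89 K.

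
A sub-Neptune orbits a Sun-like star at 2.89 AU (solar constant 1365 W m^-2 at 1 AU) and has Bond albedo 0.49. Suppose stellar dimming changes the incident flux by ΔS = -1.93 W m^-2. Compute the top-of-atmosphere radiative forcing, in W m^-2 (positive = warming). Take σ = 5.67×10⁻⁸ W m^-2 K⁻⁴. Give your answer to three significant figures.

By the inverse-square law, S = 1365/2.89² = 163.4 W m^-2.
Only a fraction (1−α) is absorbed and it's spread over 4πR², so ΔF = (1−α)ΔS/4 = -0.2461 W m^-2.

-0.246 W m^-2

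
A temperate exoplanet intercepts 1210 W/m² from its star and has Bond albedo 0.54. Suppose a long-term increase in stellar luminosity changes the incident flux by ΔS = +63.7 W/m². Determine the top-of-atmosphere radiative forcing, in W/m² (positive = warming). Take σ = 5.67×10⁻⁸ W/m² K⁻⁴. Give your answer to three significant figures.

TOA radiative forcing: ΔF = (1−α)ΔS/4 = 0.46·(+63.7)/4 = 7.325 W/m².

7.33 W/m²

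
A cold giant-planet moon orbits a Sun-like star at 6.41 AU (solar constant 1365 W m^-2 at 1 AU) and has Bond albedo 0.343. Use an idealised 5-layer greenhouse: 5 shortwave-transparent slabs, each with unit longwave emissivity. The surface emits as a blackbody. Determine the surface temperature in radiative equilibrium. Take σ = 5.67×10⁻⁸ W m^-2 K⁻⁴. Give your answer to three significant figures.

By the inverse-square law, S = 1365/6.41² = 33.22 W m^-2.
OLR = S(1−α)/4 = 5.457 W m^-2; the top layer radiates at T_e = 99.05 K.
For an N-layer opaque stack, T_s⁴ = (N+1)T_e⁴, hence T_s = (6)^(1/4)×99.05 K = 155.0 K.

155 K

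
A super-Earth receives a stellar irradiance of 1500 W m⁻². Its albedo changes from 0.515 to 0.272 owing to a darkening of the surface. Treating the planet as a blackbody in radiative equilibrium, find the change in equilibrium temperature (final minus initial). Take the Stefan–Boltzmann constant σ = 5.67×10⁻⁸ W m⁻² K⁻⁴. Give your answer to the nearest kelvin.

Before: T₁ = [1500·0.485/(4σ)]^(1/4) = 238.0 K.
With α = 0.272, T₂ = 263.4 K.
ΔT = T₂ − T₁ = 25.43 K.

25 K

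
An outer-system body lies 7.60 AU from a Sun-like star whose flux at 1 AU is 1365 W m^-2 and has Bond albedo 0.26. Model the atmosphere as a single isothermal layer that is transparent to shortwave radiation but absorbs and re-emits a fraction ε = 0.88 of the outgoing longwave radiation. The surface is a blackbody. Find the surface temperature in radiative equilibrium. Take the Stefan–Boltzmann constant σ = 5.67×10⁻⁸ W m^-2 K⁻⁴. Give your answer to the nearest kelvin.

By the inverse-square law, S = 1365/7.60² = 23.63 W m^-2.
At the top of the atmosphere, σT_e⁴ = S(1−α)/4 = 4.372 W m^-2, giving T_e = 93.71 K.
Surface balance with a leaky layer gives σT_s⁴ = σT_e⁴·2/(2−ε), so T_s = T_e·[2/(2−0.88)]^(1/4) = 108.3 K.

108 kelvin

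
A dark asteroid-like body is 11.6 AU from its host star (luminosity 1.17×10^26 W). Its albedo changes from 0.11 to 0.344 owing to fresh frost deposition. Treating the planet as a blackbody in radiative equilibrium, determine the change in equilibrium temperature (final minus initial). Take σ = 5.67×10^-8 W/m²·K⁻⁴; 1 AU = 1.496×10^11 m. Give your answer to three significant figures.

-4.33 K

d = 11.6 × 1.496×10^11 m = 1.735×10^12 m.
Spreading L over a sphere of radius d: S = 1.17×10^26/(4π·1.74×10^12²) = 3.092 W/m².
Before: T₁ = [3.092·0.89/(4σ)]^(1/4) = 59.02 K.
After:  T₂ = [3.092·0.656/(4σ)]^(1/4) = 54.68 K.
ΔT = T₂ − T₁ = -4.334 K.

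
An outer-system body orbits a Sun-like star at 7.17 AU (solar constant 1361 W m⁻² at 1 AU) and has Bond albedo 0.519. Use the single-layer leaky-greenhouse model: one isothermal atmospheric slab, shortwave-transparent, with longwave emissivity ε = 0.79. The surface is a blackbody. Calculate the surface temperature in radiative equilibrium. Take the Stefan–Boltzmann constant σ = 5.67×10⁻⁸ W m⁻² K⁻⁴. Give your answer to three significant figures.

By the inverse-square law, S = 1361/7.17² = 26.47 W m⁻².
At the top of the atmosphere, σT_e⁴ = S(1−α)/4 = 3.184 W m⁻², giving T_e = 86.56 K.
For a single slab of emissivity ε, T_s⁴ = 2T_e⁴/(2−ε); thus T_s = 86.56·(1.653)^(1/4) = 98.15 K.

98.2 K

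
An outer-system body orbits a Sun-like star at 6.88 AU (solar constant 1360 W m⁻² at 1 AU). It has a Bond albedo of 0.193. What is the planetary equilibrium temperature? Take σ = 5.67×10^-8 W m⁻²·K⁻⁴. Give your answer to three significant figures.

101 K

Irradiance scales as 1/d², so S = 1360 W m⁻² × (1/6.88)² = 28.73 W m⁻².
The planet absorbs (1−α)S over its disc πR² and re-emits over 4πR², so the mean absorbed flux is (1−0.193)·28.73/4 = 5.797 W m⁻².
Set σT⁴ = 5.797 → T = (5.797/σ)^(1/4) = 100.6 K.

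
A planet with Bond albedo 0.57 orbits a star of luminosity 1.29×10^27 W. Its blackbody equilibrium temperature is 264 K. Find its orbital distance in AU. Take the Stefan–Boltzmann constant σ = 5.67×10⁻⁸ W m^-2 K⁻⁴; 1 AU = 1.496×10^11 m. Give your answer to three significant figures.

Energy balance gives S = 4σT⁴/(1−α) = 2562 W m^-2.
S = L/(4πd²) → d = √(L/4πS) = √(1.29×10^27/(4π·2562)) = 2.002×10^11 m = 1.338 AU.

1.34 AU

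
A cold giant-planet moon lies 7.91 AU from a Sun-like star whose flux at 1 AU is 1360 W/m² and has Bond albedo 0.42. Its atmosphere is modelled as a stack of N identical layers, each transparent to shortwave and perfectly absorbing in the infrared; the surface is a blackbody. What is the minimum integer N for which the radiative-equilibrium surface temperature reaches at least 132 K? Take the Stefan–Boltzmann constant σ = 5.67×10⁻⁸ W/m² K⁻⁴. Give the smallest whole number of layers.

Irradiance scales as 1/d², so S = 1360 W/m² × (1/7.91)² = 21.74 W/m².
The effective emission temperature is T_e = [S(1−α)/(4σ)]^¼ = 86.35 K.
T_s = (N+1)^(1/4)·T_e ≥ 132 K requires N+1 ≥ (T_s/T_e)⁴ = (132/86.35)⁴ = 5.462.
So N ≥ 4.462; the smallest integer is N = 5.

5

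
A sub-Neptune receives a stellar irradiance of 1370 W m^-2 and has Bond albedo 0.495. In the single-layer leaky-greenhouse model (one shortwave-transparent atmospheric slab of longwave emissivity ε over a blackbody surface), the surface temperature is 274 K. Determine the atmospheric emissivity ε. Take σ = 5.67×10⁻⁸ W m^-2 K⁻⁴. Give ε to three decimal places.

TOA balance gives T_e = 235.0 K.
T_s⁴ = T_e⁴·2/(2−ε) → ε = 2 − 2(T_e/T_s)⁴ = 2 − 2·(235.0/274)⁴ = 0.9176.

0.918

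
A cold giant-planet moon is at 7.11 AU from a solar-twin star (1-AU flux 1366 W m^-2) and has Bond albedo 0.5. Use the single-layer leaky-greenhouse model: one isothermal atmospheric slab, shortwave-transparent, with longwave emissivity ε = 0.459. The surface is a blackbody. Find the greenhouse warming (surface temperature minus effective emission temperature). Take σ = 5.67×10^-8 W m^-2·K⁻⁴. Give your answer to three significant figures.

5.92 K

Irradiance scales as 1/d², so S = 1366 W m^-2 × (1/7.11)² = 27.02 W m^-2.
The planet radiates to space at T_e = [S(1−α)/(4σ)]^(1/4) = 87.85 K.
Surface balance with a leaky layer gives σT_s⁴ = σT_e⁴·2/(2−ε), so T_s = T_e·[2/(2−0.459)]^(1/4) = 93.77 K.
The atmosphere warms the surface by 5.917 K.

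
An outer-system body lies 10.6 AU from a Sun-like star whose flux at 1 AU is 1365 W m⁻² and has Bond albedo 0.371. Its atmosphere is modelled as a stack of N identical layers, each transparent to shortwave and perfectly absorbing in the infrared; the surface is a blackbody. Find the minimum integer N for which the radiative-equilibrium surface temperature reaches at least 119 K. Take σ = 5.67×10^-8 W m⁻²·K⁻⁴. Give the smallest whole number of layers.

5

By the inverse-square law, S = 1365/10.6² = 12.15 W m⁻².
OLR = S(1−α)/4 = 1.910 W m⁻²; the top layer radiates at T_e = 76.19 K.
T_s = (N+1)^(1/4)·T_e ≥ 119 K requires N+1 ≥ (T_s/T_e)⁴ = (119/76.19)⁴ = 5.952.
The minimum whole number is N = 5.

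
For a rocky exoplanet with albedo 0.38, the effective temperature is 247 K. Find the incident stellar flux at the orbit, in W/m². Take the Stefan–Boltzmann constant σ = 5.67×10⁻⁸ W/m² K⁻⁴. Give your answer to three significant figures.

From S(1−α)/4 = σT⁴: S = 4σT⁴/(1−α).
The emitted flux is σT⁴ = 211.0 W/m².
So S = 4×211.0/(1−0.38) = 1362 W/m².

1360 W/m²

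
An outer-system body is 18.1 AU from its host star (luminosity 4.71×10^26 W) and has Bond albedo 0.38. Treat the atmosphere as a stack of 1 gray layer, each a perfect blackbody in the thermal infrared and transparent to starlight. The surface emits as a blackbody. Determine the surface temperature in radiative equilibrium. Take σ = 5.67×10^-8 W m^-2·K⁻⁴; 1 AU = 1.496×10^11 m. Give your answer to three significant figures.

Orbital distance: d = 18.1 AU = 2.708×10^12 m.
Flux at the orbit: S = L/(4πd²) = 4.71×10^26/(4π·(2.71×10^12)²) = 5.112 W m^-2.
OLR = S(1−α)/4 = 0.7924 W m^-2; the top layer radiates at T_e = 61.14 K.
Layer-by-layer balance gives σT_s⁴ = (N+1)σT_e⁴, so T_s = 2^¼·61.14 = 72.71 K.

72.7 K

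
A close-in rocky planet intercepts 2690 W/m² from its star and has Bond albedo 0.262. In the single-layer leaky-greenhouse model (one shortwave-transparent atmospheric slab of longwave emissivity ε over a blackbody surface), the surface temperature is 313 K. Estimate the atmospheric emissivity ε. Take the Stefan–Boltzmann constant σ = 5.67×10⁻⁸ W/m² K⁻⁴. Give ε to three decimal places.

0.176

First, T_e = [2690·(1−0.262)/(4σ)]^(1/4) = 305.9 K.
T_s⁴ = T_e⁴·2/(2−ε) → ε = 2 − 2(T_e/T_s)⁴ = 2 − 2·(305.9/313)⁴ = 0.1760.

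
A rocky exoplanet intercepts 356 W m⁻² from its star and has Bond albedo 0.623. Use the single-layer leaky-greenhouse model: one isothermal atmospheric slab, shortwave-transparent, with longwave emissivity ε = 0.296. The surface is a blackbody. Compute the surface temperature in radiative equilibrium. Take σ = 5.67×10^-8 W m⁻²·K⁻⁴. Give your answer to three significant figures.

The planet radiates to space at T_e = [S(1−α)/(4σ)]^(1/4) = 156.0 K.
For a single slab of emissivity ε, T_s⁴ = 2T_e⁴/(2−ε); thus T_s = 156.0·(1.174)^(1/4) = 162.3 K.

162 K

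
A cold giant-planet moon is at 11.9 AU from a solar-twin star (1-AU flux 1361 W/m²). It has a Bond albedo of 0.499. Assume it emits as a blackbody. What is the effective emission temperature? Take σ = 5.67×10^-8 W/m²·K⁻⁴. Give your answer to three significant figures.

Flux at the orbit: S = 1361/(11.9)² = 9.611 W/m².
The planet absorbs (1−α)S over its disc πR² and re-emits over 4πR², so the mean absorbed flux is (1−0.499)·9.611/4 = 1.204 W/m².
Set σT⁴ = 1.204 → T = (1.204/σ)^(1/4) = 67.88 K.

67.9 K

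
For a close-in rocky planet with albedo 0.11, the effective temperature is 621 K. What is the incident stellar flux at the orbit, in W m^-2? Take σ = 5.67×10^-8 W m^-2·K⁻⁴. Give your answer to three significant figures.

Invert the energy balance for S: S = 4σT⁴/(1−α).
σT⁴ = 5.67×10⁻⁸·(621)⁴ = 8432 W m^-2.
So S = 4×8432/(1−0.11) = 37900 W m^-2.

37900 W m^-2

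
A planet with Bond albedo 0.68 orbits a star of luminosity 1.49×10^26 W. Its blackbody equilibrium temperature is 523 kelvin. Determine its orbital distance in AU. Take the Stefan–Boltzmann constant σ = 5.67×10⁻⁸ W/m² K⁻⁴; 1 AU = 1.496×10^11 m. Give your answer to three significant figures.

Energy balance gives S = 4σT⁴/(1−α) = 53030 W/m².
S = L/(4πd²) → d = √(L/4πS) = √(1.49×10^26/(4π·53030)) = 1.495×10^10 m = 0.09996 AU.

0.100 AU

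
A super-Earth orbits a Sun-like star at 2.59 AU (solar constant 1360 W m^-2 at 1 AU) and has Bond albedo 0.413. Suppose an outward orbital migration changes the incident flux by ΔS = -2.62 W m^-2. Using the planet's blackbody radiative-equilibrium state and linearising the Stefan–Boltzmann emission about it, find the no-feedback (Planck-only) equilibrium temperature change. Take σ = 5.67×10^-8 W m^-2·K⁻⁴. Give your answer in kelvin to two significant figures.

Irradiance scales as 1/d², so S = 1360 W m^-2 × (1/2.59)² = 202.7 W m^-2.
The baseline emission temperature is T_e = 151.4 K.
Only a fraction (1−α) is absorbed and it's spread over 4πR², so ΔF = (1−α)ΔS/4 = -0.3845 W m^-2.
Linearising σT⁴ gives d(σT⁴)/dT = 4σT_e³ = 0.7863 W m^-2 per K.
So ΔT₀ = -0.3845/0.7863 = -0.489 K.

-0.49 K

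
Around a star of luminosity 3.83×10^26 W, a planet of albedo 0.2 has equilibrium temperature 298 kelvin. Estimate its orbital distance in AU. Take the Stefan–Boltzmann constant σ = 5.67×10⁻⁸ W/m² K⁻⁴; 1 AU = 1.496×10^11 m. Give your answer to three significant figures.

0.780 AU

Energy balance gives S = 4σT⁴/(1−α) = 2236 W/m².
S = L/(4πd²) → d = √(L/4πS) = √(3.83×10^26/(4π·2236)) = 1.168×10^11 m = 0.7805 AU.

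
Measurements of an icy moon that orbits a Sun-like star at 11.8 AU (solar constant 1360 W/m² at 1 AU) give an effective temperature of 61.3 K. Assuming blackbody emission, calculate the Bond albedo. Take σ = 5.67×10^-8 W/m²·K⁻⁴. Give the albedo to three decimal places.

0.672

Irradiance scales as 1/d², so S = 1360 W/m² × (1/11.8)² = 9.767 W/m².
Rearranging the radiative balance, α = 1 − 4σT⁴/S.
4σT⁴ = 4·5.67×10⁻⁸·(61.3)⁴ = 3.202 W/m².
1−α = 3.202/9.767 = 0.3279, so α = 0.6721.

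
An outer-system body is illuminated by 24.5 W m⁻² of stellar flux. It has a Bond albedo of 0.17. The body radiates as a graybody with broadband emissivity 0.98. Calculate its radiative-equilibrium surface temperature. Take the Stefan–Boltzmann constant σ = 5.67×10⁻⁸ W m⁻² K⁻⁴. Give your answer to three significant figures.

97.8 K

Averaging over the sphere, the absorbed flux is S(1−α)/4 = 5.084 W m⁻².
Radiative balance εσT⁴ = 5.084 gives T = [5.084/(0.98·σ)]^(1/4) = 97.80 K.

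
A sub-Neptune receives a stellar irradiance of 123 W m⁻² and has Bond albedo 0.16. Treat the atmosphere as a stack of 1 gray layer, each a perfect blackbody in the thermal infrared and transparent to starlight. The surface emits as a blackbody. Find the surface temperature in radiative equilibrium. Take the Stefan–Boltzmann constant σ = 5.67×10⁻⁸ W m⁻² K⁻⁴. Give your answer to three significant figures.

The effective emission temperature is T_e = [S(1−α)/(4σ)]^¼ = 146.1 K.
With N = 1 opaque layers, T_s = (N+1)^(1/4)·T_e = 2^(1/4)·146.1 = 173.7 K.

174 K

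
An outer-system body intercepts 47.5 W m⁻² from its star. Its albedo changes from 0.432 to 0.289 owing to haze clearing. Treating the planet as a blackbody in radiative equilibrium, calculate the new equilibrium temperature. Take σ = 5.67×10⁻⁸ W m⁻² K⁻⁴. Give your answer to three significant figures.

T₂ = [S(1−α₂)/(4σ)]^(1/4) = [47.50·0.711/(4σ)]^(1/4) = 110.5 K.

110 K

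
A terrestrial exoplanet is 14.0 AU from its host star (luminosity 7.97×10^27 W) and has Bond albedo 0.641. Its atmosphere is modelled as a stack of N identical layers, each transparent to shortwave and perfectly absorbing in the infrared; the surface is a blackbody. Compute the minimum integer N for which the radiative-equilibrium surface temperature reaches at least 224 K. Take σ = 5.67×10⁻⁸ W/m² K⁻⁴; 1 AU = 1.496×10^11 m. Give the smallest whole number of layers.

11

d = 14.0 × 1.496×10^11 m = 2.094×10^12 m.
Spreading L over a sphere of radius d: S = 7.97×10^27/(4π·2.09×10^12²) = 144.6 W/m².
OLR = S(1−α)/4 = 12.98 W/m²; the top layer radiates at T_e = 123.0 K.
T_s = (N+1)^(1/4)·T_e ≥ 224 K requires N+1 ≥ (T_s/T_e)⁴ = (224/123.0)⁴ = 11.000.
So N ≥ 10.000; the smallest integer is N = 11.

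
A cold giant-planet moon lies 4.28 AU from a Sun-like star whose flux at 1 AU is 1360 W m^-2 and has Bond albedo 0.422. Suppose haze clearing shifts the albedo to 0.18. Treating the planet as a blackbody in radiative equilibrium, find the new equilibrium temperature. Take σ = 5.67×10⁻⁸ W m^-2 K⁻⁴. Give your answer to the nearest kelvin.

By the inverse-square law, S = 1360/4.28² = 74.24 W m^-2.
T₂ = [S(1−α₂)/(4σ)]^(1/4) = [74.24·0.82/(4σ)]^(1/4) = 128.0 K.

128 kelvin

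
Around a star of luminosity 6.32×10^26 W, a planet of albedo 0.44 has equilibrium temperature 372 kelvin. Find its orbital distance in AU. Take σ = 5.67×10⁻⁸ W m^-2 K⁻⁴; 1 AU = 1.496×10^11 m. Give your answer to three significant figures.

Required flux: S = 4σT⁴/(1−α) = 7756 W m^-2.
From L = 4πd²S, d = √(6.32×10^26/(4π·7756)) = 8.053×10^10 m = 0.5383 AU.

0.538 AU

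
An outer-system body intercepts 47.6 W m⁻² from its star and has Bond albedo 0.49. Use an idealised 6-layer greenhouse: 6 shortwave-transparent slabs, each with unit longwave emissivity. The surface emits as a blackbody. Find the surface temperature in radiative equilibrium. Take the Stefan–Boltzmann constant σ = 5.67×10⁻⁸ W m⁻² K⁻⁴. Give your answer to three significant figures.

165 kelvin

Top-of-atmosphere balance: σT_e⁴ = S(1−α)/4 = 6.069 W m⁻² → T_e = 101.7 K.
For an N-layer opaque stack, T_s⁴ = (N+1)T_e⁴, hence T_s = (7)^(1/4)×101.7 K = 165.4 K.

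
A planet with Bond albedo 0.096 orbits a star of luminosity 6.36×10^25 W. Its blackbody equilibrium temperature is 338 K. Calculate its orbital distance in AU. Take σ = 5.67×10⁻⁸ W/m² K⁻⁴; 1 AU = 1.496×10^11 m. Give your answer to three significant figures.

0.263 AU

Required flux: S = 4σT⁴/(1−α) = 3274 W/m².
From L = 4πd²S, d = √(6.36×10^25/(4π·3274)) = 3.931×10^10 m = 0.2628 AU.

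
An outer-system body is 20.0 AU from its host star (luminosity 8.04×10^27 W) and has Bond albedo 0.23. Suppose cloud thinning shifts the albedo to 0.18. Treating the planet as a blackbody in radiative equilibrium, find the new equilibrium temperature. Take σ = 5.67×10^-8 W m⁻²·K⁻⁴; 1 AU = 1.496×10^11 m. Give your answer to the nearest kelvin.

127 K

d = 20.0 × 1.496×10^11 m = 2.992×10^12 m.
Flux at the orbit: S = L/(4πd²) = 8.04×10^27/(4π·(2.99×10^12)²) = 71.47 W m⁻².
With the new albedo, S(1−α₂)/4 = 14.65 W m⁻², so T₂ = 126.8 K.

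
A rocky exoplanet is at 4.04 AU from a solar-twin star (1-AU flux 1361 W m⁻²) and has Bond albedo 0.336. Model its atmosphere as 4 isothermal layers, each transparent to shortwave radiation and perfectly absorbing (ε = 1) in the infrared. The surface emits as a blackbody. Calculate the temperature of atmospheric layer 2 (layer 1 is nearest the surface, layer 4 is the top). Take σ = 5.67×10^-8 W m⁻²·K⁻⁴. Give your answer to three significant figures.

165 K

By the inverse-square law, S = 1361/4.04² = 83.39 W m⁻².
The effective emission temperature is T_e = [S(1−α)/(4σ)]^¼ = 125.0 K.
Each opaque layer satisfies 2T_j⁴ = T_{j−1}⁴ + T_{j+1}⁴, giving T_k⁴ = (N+1−k)T_e⁴.
With k = 2: T_2 = (4+1−2)^¼·125.0 K = 164.5 K.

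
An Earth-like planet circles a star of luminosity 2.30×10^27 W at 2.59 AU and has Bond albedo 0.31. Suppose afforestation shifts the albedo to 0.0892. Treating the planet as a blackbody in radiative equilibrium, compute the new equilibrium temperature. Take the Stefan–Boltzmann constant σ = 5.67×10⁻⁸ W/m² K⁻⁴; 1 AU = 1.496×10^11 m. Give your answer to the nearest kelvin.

265 K

d = 2.59 × 1.496×10^11 m = 3.875×10^11 m.
Spreading L over a sphere of radius d: S = 2.30×10^27/(4π·3.87×10^11²) = 1219 W/m².
With the new albedo, S(1−α₂)/4 = 277.6 W/m², so T₂ = 264.5 K.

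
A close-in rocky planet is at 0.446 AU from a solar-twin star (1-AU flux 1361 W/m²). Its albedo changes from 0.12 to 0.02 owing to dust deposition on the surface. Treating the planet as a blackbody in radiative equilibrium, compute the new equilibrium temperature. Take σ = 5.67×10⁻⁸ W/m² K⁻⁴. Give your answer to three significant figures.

415 K

By the inverse-square law, S = 1361/0.446² = 6842 W/m².
T₂ = [S(1−α₂)/(4σ)]^(1/4) = [6842·0.98/(4σ)]^(1/4) = 414.7 K.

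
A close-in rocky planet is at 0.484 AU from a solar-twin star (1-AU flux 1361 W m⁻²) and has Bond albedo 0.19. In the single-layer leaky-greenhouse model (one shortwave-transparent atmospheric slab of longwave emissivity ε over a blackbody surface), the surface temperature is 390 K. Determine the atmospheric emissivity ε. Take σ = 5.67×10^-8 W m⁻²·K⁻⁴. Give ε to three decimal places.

Flux at the orbit: S = 1361/(0.484)² = 5810 W m⁻².
TOA balance gives T_e = 379.5 K.
Since (2−ε)/2 = (T_e/T_s)⁴ = 0.8969, ε = 0.2062.

0.206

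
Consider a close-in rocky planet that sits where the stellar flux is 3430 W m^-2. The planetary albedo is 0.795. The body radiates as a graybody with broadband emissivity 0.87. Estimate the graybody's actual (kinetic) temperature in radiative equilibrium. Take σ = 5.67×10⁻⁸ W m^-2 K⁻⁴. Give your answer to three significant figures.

Averaging over the sphere, the absorbed flux is S(1−α)/4 = 175.8 W m^-2.
Radiative balance εσT⁴ = 175.8 gives T = [175.8/(0.87·σ)]^(1/4) = 244.3 K.

244 K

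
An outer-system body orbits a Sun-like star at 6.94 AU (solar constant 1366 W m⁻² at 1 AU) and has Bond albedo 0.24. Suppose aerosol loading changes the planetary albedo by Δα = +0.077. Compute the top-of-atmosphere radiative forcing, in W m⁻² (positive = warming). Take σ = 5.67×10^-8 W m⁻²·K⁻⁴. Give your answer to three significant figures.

By the inverse-square law, S = 1366/6.94² = 28.36 W m⁻².
ΔF = −(S/4)Δα = −(28.36/4)×(+0.077) = -0.5460 W m⁻².

-0.546 W m⁻²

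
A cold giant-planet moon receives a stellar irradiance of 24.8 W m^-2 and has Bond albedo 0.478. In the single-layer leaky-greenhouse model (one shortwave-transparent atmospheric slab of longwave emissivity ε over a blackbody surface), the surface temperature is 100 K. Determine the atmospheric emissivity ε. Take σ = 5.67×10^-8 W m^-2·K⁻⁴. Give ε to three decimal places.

0.858

First, T_e = [24.80·(1−0.478)/(4σ)]^(1/4) = 86.92 K.
Inverting T_s⁴ = 2T_e⁴/(2−ε): (T_e/T_s)⁴ = 0.5708, so ε = 2(1 − 0.5708) = 0.8584.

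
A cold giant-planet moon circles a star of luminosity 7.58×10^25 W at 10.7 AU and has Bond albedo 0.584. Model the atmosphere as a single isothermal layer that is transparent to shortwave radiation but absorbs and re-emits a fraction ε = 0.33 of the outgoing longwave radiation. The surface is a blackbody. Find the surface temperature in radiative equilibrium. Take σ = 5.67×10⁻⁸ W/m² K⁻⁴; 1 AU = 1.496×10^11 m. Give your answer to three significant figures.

47.7 K

Orbital distance: d = 10.7 AU = 1.601×10^12 m.
Flux at the orbit: S = L/(4πd²) = 7.58×10^25/(4π·(1.60×10^12)²) = 2.354 W/m².
The planet radiates to space at T_e = [S(1−α)/(4σ)]^(1/4) = 45.58 K.
Surface balance with a leaky layer gives σT_s⁴ = σT_e⁴·2/(2−ε), so T_s = T_e·[2/(2−0.33)]^(1/4) = 47.69 K.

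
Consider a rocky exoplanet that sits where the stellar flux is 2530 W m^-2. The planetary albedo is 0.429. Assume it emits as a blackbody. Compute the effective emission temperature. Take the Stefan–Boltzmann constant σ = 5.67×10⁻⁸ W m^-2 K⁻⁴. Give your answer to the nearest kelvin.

283 kelvin

Absorbed flux (global mean): S(1−α)/4 = 2530·0.571/4 = 361.2 W m^-2.
Set σT⁴ = 361.2 → T = (361.2/σ)^(1/4) = 282.5 K.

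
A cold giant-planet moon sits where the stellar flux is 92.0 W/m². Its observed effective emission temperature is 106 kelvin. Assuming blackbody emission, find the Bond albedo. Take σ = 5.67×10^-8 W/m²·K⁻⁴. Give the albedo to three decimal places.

0.689

Rearranging the radiative balance, α = 1 − 4σT⁴/S.
4σT⁴ = 4·5.67×10⁻⁸·(106)⁴ = 28.63 W/m².
1−α = 28.63/92.00 = 0.3112, so α = 0.6888.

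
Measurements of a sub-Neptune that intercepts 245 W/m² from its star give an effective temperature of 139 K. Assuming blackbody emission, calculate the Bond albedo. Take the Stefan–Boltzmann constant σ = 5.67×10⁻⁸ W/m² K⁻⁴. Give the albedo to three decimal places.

From σT⁴ = S(1−α)/4 we invert for α: 1−α = 4σT⁴/S.
σT⁴ = 21.17 W/m², so 4σT⁴ = 84.66 W/m².
1−α = 84.66/245.0 = 0.3456, so α = 0.6544.

0.654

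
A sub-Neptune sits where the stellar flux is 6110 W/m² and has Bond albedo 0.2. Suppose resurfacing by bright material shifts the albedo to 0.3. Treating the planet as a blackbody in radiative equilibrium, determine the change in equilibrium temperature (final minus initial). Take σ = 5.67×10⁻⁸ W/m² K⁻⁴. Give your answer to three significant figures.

-12.6 K

Before: T₁ = [6110·0.8/(4σ)]^(1/4) = 383.2 K.
After:  T₂ = [6110·0.7/(4σ)]^(1/4) = 370.6 K.
Change: 370.6 − 383.2 = -12.58 K.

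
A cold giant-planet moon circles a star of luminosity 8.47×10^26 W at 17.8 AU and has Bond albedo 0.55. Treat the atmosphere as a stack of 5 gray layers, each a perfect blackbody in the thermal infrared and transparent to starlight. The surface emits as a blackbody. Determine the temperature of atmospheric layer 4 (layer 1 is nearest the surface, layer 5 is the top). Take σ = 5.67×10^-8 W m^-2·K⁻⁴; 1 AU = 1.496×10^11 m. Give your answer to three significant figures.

Orbital distance: d = 17.8 AU = 2.663×10^12 m.
S = L/(4πd²) = 9.505 W m^-2.
Top-of-atmosphere balance: σT_e⁴ = S(1−α)/4 = 1.069 W m^-2 → T_e = 65.90 K.
Each opaque layer satisfies 2T_j⁴ = T_{j−1}⁴ + T_{j+1}⁴, giving T_k⁴ = (N+1−k)T_e⁴.
With k = 4: T_4 = (5+1−4)^¼·65.90 K = 78.37 K.

78.4 K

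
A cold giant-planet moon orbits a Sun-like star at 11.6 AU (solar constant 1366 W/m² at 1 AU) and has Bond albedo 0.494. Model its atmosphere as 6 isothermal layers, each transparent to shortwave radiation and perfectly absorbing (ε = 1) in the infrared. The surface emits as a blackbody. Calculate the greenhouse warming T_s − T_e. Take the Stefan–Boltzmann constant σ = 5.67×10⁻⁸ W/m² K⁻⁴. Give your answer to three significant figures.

43.2 K

Irradiance scales as 1/d², so S = 1366 W/m² × (1/11.6)² = 10.15 W/m².
OLR = S(1−α)/4 = 1.284 W/m²; the top layer radiates at T_e = 68.99 K.
Surface: T_s = (7)^¼·T_e = 112.2 K.
So the greenhouse effect raises the surface by 112.2 − 68.99 = 43.22 K.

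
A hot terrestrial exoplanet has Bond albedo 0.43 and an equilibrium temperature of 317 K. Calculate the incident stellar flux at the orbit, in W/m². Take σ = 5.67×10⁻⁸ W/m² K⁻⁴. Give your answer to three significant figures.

4020 W/m²

From S(1−α)/4 = σT⁴: S = 4σT⁴/(1−α).
The emitted flux is σT⁴ = 572.6 W/m².
So S = 4×572.6/(1−0.43) = 4018 W/m².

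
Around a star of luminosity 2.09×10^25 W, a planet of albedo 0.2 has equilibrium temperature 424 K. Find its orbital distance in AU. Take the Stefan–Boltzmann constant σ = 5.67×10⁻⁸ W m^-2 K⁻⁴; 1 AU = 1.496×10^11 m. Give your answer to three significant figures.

0.0901 AU

Energy balance gives S = 4σT⁴/(1−α) = 9163 W m^-2.
From L = 4πd²S, d = √(2.09×10^25/(4π·9163)) = 1.347×10^10 m = 0.09006 AU.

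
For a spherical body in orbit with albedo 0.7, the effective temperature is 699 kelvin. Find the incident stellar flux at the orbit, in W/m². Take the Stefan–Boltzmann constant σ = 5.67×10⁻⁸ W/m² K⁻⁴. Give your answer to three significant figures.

Invert the energy balance for S: S = 4σT⁴/(1−α).
The emitted flux is σT⁴ = 13540 W/m².
So S = 4×13540/(1−0.7) = 1.805×10^5 W/m².

1.80×10^5 W/m²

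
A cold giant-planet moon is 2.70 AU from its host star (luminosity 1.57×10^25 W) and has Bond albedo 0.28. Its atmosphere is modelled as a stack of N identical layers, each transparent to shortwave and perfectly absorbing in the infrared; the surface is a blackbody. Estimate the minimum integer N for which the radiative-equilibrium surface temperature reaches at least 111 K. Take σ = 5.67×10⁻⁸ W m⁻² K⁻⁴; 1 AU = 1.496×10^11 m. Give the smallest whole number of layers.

6

d = 2.70 × 1.496×10^11 m = 4.039×10^11 m.
S = L/(4πd²) = 7.658 W m⁻².
The effective emission temperature is T_e = [S(1−α)/(4σ)]^¼ = 70.22 K.
Need (N+1)T_e⁴ ≥ T_s⁴, i.e. N+1 ≥ (111/70.22)⁴ = 6.245.
The minimum whole number is N = 6.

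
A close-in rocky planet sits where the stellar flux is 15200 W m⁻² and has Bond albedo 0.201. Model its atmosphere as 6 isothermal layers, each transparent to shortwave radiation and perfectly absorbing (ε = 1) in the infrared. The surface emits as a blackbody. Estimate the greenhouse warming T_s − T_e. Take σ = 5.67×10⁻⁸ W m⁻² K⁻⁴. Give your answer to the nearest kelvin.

301 K

The effective emission temperature is T_e = [S(1−α)/(4σ)]^¼ = 481.0 K.
T_s = (N+1)^(1/4)·T_e = 782.5 K.
Warming: T_s − T_e = 301.4 K.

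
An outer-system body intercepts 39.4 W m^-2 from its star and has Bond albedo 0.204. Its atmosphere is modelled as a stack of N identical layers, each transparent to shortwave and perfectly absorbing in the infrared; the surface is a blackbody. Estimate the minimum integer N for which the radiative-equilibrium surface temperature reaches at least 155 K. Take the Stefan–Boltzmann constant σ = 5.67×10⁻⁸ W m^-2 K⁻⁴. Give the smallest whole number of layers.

4

Top-of-atmosphere balance: σT_e⁴ = S(1−α)/4 = 7.841 W m^-2 → T_e = 108.4 K.
T_s = (N+1)^(1/4)·T_e ≥ 155 K requires N+1 ≥ (T_s/T_e)⁴ = (155/108.4)⁴ = 4.174.
Rounding up, N = 4.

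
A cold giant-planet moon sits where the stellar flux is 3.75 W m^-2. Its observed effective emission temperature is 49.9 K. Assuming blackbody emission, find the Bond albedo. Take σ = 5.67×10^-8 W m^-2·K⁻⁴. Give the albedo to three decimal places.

Rearranging the radiative balance, α = 1 − 4σT⁴/S.
4σT⁴ = 4·5.67×10⁻⁸·(49.9)⁴ = 1.406 W m^-2.
Hence α = 1 − 1.406/3.750 = 0.6250.

0.625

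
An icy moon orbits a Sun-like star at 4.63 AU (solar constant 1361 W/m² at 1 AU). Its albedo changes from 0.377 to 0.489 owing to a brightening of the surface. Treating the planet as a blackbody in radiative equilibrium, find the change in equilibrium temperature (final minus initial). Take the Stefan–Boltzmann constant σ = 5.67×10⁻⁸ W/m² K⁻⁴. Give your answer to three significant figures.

-5.55 kelvin

By the inverse-square law, S = 1361/4.63² = 63.49 W/m².
With α = 0.377, T₁ = 114.9 K.
Final:   T₂ = [S(1−0.489)/(4σ)]^(1/4) = 109.4 K.
ΔT = T₂ − T₁ = -5.555 K.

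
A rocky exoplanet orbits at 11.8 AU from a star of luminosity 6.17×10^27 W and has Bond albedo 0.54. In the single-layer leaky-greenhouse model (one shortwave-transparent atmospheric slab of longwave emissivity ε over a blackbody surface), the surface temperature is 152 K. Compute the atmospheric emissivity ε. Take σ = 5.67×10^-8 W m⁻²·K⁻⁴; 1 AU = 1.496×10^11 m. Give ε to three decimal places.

0.803

Orbital distance: d = 11.8 AU = 1.765×10^12 m.
S = L/(4πd²) = 157.6 W m⁻².
TOA balance gives T_e = 133.7 K.
T_s⁴ = T_e⁴·2/(2−ε) → ε = 2 − 2(T_e/T_s)⁴ = 2 − 2·(133.7/152)⁴ = 0.8027.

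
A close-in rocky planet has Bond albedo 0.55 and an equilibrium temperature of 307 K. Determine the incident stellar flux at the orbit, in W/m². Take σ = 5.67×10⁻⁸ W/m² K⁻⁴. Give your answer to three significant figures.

Invert the energy balance for S: S = 4σT⁴/(1−α).
σT⁴ = 5.67×10⁻⁸·(307)⁴ = 503.7 W/m².
So S = 4×503.7/(1−0.55) = 4477 W/m².

4480 W/m²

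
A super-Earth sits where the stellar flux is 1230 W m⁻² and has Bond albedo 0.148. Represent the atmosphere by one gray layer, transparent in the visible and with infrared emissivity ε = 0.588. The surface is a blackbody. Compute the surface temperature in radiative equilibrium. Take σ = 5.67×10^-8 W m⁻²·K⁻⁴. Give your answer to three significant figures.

The planet radiates to space at T_e = [S(1−α)/(4σ)]^(1/4) = 260.7 K.
Surface balance with a leaky layer gives σT_s⁴ = σT_e⁴·2/(2−ε), so T_s = T_e·[2/(2−0.588)]^(1/4) = 284.4 K.

284 K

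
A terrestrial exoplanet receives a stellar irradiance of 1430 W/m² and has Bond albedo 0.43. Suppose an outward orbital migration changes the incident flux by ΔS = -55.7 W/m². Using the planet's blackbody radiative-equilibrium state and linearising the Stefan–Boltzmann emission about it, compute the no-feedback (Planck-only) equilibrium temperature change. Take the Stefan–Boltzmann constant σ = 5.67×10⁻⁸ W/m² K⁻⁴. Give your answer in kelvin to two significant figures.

Reference equilibrium: T_e = [S(1−α)/(4σ)]^(1/4) = 244.8 K.
ΔF = Δ[S(1−α)]/4 = (1−0.43)·-55.7/4 = -7.937 W/m².
The Planck feedback parameter is 4σT_e³ = 3.329 W/m²/K.
Hence the no-feedback warming is ΔF/(4σT_e³) = -2.38 K.

-2.4 K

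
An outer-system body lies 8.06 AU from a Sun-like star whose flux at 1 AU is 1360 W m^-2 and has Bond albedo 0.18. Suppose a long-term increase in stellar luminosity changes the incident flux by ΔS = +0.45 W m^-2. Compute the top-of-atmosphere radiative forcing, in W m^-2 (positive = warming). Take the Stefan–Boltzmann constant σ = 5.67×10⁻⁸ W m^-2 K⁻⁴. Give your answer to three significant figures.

0.0923 W m^-2

Irradiance scales as 1/d², so S = 1360 W m^-2 × (1/8.06)² = 20.93 W m^-2.
ΔF = Δ[S(1−α)]/4 = (1−0.18)·+0.45/4 = 0.09225 W m^-2.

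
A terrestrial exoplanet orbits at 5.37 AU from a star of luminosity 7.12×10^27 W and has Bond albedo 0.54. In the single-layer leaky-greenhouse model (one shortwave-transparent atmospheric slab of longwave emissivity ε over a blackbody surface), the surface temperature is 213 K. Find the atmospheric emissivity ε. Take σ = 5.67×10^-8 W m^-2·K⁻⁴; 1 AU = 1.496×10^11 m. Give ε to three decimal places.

0.270

Orbital distance: d = 5.37 AU = 8.034×10^11 m.
S = L/(4πd²) = 877.9 W m^-2.
TOA balance gives T_e = 205.4 K.
Inverting T_s⁴ = 2T_e⁴/(2−ε): (T_e/T_s)⁴ = 0.8651, so ε = 2(1 − 0.8651) = 0.2698.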